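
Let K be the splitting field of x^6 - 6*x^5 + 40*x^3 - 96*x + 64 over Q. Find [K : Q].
The degree of the splitting field over Q equals the order of the Galois group, so first determine the group. The polynomial f is an irreducible sextic over Q, so G = Gal(f/Q) is one of the 16 transitive subgroups 6T1, ..., 6T16 of S_6. The discriminant of f is -37572373905408, which is not a perfect square, so G is not contained in A_6. The transitive groups of degree 6 not contained in A_6 are: C_6 (6T1, order 6), S_3 (6T2, order 6), D_6 (6T3, order 12), C_3 x S_3 (6T5, order 18), A_4 x C_2 (6T6, order 24), S_4 (6T8, order 24), S_3 x S_3 (6T9, order 36), S_4 x C_2 (6T11, order 48), (S_3 x S_3) : C_2 (6T13, order 72), PGL(2,5) (6T14, order 120), S_6 (6T16, order 720). By Dedekind's theorem, for a prime p not dividing disc(f) the degrees of the irreducible factors of f mod p form the cycle type of an element of G. Factoring f modulo the 23 such primes p <= 97 (skipping 2, 3, which divide the discriminant), each new pattern first appears at: mod 5: f = (x^2 + 2x + 4)(x^2 + 3x + 3)(x^2 + 4x + 2), pattern 2+2+2; mod 7: f = (x^3 + 2x^2 + 5x + 1)(x^3 + 6x^2 + 4x + 1), pattern 3+3; mod 31: f = (x + 6)(x + 11)(x + 14)(x + 15)(x + 18)(x + 23), pattern 1+1+1+1+1+1. No other pattern occurs in this range, so the set of observed cycle types is {2+2+2, 3+3, 1+1+1+1+1+1}. The candidates containing elements of all these cycle types are C_6 (6T1) of order 6, S_3 (6T2) of order 6, D_6 (6T3) of order 12, C_3 x S_3 (6T5) of order 18, A_4 x C_2 (6T6) of order 24, S_4 (6T8) of order 24, S_3 x S_3 (6T9) of order 36, S_4 x C_2 (6T11) of order 48, (S_3 x S_3) : C_2 (6T13) of order 72, PGL(2,5) (6T14) of order 120, S_6 (6T16) of order 720; the others are excluded. The observed types are precisely the cycle types that occur in S_3 (6T2). Each of the other remaining candidates has further cycle types, and by the Chebotarev density theorem the matching factorization patterns would occur for a proportion of primes equal to their share of the group: C_6 (6T1) additionally contains elements of type 6 (2 of its 6 elements, about 33% of primes); D_6 (6T3) additionally contains elements of type 6, 2+2+1+1 (5 of its 12 elements, about 42% of primes); C_3 x S_3 (6T5) additionally contains elements of type 6, 3+1+1+1 (10 of its 18 elements, about 56% of primes); A_4 x C_2 (6T6) additionally contains elements of type 6, 2+2+1+1, 2+1+1+1+1 (14 of its 24 elements, about 58% of primes); S_4 (6T8) additionally contains elements of type 4+1+1, 2+2+1+1 (9 of its 24 elements, about 38% of primes); S_3 x S_3 (6T9) additionally contains elements of type 6, 3+1+1+1, 2+2+1+1 (25 of its 36 elements, about 69% of primes); S_4 x C_2 (6T11) additionally contains elements of type 6, 4+2, 4+1+1, 2+2+1+1, 2+1+1+1+1 (32 of its 48 elements, about 67% of primes); (S_3 x S_3) : C_2 (6T13) additionally contains elements of type 6, 4+2, 3+2+1, 3+1+1+1, 2+2+1+1, 2+1+1+1+1 (61 of its 72 elements, about 85% of primes); PGL(2,5) (6T14) additionally contains elements of type 6, 5+1, 4+1+1, 2+2+1+1 (89 of its 120 elements, about 74% of primes); S_6 (6T16) additionally contains elements of type 6, 5+1, 4+2, 4+1+1, 3+2+1, 3+1+1+1, 2+2+1+1, 2+1+1+1+1 (664 of its 720 elements, about 92% of primes). None of the 23 primes tested shows any such pattern (for each of these groups the chance of that is below 10^-4), which rules them out. Hence G = S_3 (6T2), of order 6. The Galois group S_3 (6T2) has order 6, so the splitting field has degree 6 over Q.

6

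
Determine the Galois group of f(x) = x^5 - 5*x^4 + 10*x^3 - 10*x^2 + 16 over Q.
The polynomial f is an irreducible quintic over Q, so G = Gal(f/Q) is a transitive subgroup of S_5: one of C_5 (5T1, order 5), D_5 (5T2, order 10), F_20 (5T3, order 20), A_5 (5T4, order 60) or S_5 (5T5, order 120). The discriminant of f is 64000000 = 8000^2, a perfect square, so G is contained in A_5. The transitive groups of degree 5 contained in A_5 are: C_5 (5T1, order 5), D_5 (5T2, order 10), A_5 (5T4, order 60). By Dedekind's theorem, for a prime p not dividing disc(f) the degrees of the irreducible factors of f mod p form the cycle type of an element of G. Factoring f modulo the 23 such primes p <= 97 (skipping 2, 5, which divide the discriminant), each new pattern first appears at: mod 3: f = (x + 2)(x^2 + 1)(x^2 + 2x + 2), pattern 2+2+1; mod 7: f = (x^5 + 2x^4 + 3x^3 + 4x^2 + 2), pattern 5. No other pattern occurs in this range, so the set of observed cycle types is {2+2+1, 5}. The candidates containing elements of all these cycle types are D_5 (5T2) of order 10, A_5 (5T4) of order 60; the others are excluded. The observed types are precisely the cycle types that occur in D_5 (5T2) (apart from the identity). Each of the other remaining candidates has further cycle types, and by the Chebotarev density theorem the matching factorization patterns would occur for a proportion of primes equal to their share of the group: A_5 (5T4) additionally contains elements of type 3+1+1 (20 of its 60 elements, about 33% of primes). None of the 23 primes tested shows any such pattern (for each of these groups the chance of that is below 10^-4), which rules them out. Hence G = D_5 (5T2), of order 10.

5T2: D_5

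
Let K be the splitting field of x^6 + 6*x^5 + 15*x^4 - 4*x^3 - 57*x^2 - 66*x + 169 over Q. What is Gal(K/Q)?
The polynomial f is an irreducible sextic over Q, so G = Gal(f/Q) is one of the 16 transitive subgroups 6T1, ..., 6T16 of S_6. The discriminant of f is -190210142896128, which is not a perfect square, so G is not contained in A_6. The transitive groups of degree 6 not contained in A_6 are: C_6 (6T1, order 6), S_3 (6T2, order 6), D_6 (6T3, order 12), C_3 x S_3 (6T5, order 18), A_4 x C_2 (6T6, order 24), S_4 (6T8, order 24), S_3 x S_3 (6T9, order 36), S_4 x C_2 (6T11, order 48), (S_3 x S_3) : C_2 (6T13, order 72), PGL(2,5) (6T14, order 120), S_6 (6T16, order 720). By Dedekind's theorem, for a prime p not dividing disc(f) the degrees of the irreducible factors of f mod p form the cycle type of an element of G. Factoring f modulo the 33 such primes p <= 149 (skipping 2, 3, which divide the discriminant), each new pattern first appears at: mod 5: f = (x^6 + x^5 + x^3 + 3x^2 + 4x + 4), pattern 6; mod 7: f = (x + 2)(x + 3)(x + 5)(x^3 + 3x^2 + 3x + 4), pattern 3+1+1+1; mod 17: f = (x^2 + 4x + 14)(x^2 + 9x + 2)(x^2 + 10x + 3), pattern 2+2+2; mod 19: f = (x^3 + 3x^2 + 3x + 5)(x^3 + 3x^2 + 3x + 11), pattern 3+3; mod 73: f = (x + 27)(x + 43)(x + 45)(x + 59)(x + 61)(x + 63), pattern 1+1+1+1+1+1. No other pattern occurs in this range, so the set of observed cycle types is {6, 3+1+1+1, 2+2+2, 3+3, 1+1+1+1+1+1}. The candidates containing elements of all these cycle types are C_3 x S_3 (6T5) of order 18, S_3 x S_3 (6T9) of order 36, (S_3 x S_3) : C_2 (6T13) of order 72, S_6 (6T16) of order 720; the others are excluded. The observed types are precisely the cycle types that occur in C_3 x S_3 (6T5). Each of the other remaining candidates has further cycle types, and by the Chebotarev density theorem the matching factorization patterns would occur for a proportion of primes equal to their share of the group: S_3 x S_3 (6T9) additionally contains elements of type 2+2+1+1 (9 of its 36 elements, about 25% of primes); (S_3 x S_3) : C_2 (6T13) additionally contains elements of type 4+2, 3+2+1, 2+2+1+1, 2+1+1+1+1 (45 of its 72 elements, about 62% of primes); S_6 (6T16) additionally contains elements of type 5+1, 4+2, 4+1+1, 3+2+1, 2+2+1+1, 2+1+1+1+1 (504 of its 720 elements, about 70% of primes). None of the 33 primes tested shows any such pattern (for each of these groups the chance of that is below 10^-4), which rules them out. Hence G = C_3 x S_3 (6T5), of order 18.

C_3 x S_3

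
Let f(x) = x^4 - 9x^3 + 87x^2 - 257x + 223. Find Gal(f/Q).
The polynomial is an irreducible quartic over Q and its discriminant is 2720749, which is not a perfect square, so the Galois group is not contained in A_4. The resolvent cubic y^3 - 87*y^2 + 1421*y - 6508 is irreducible over Q. An irreducible resolvent with non-square discriminant gives S_4.

S_4 (order 24)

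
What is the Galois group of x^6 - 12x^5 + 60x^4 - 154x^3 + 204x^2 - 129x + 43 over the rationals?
(S_3 x S_3) : C_2, the group 6T13 of order 72

The polynomial f is an irreducible sextic over Q, so G = Gal(f/Q) is one of the 16 transitive subgroups 6T1, ..., 6T16 of S_6. The discriminant of f is -6604217307, which is not a perfect square, so G is not contained in A_6. The transitive groups of degree 6 not contained in A_6 are: C_6 (6T1, order 6), S_3 (6T2, order 6), D_6 (6T3, order 12), C_3 x S_3 (6T5, order 18), A_4 x C_2 (6T6, order 24), S_4 (6T8, order 24), S_3 x S_3 (6T9, order 36), S_4 x C_2 (6T11, order 48), (S_3 x S_3) : C_2 (6T13, order 72), PGL(2,5) (6T14, order 120), S_6 (6T16, order 720). By Dedekind's theorem, for a prime p not dividing disc(f) the degrees of the irreducible factors of f mod p form the cycle type of an element of G. Factoring f modulo the 28 such primes p <= 127 (skipping 3, 17, 43, which divide the discriminant), each new pattern first appears at: mod 2: f = (x^6 + x + 1), pattern 6; mod 7: f = (x + 4)(x^2 + 6x + 6)(x^3 + 6x^2 + 5x + 5), pattern 3+2+1; mod 11: f = (x^2 + 7x + 8)(x^4 + 3x^3 + 9x^2 + x + 4), pattern 4+2; mod 13: f = (x + 2)(x + 12)(x^2 + x + 3)(x^2 + 12x + 8), pattern 2+2+1+1; mod 61: f = (x + 20)(x + 43)(x + 45)(x + 55)(x^2 + 8x + 40), pattern 2+1+1+1+1; mod 97: f = (x + 22)(x + 48)(x + 92)(x^3 + 20x^2 + 91x + 29), pattern 3+1+1+1; mod 113: f = (x^2 + 96)(x^2 + 102x + 82)(x^2 + 112x + 97), pattern 2+2+2; mod 127: f = (x^3 + 33x^2 + 40x + 101)(x^3 + 82x^2 + 108x + 13), pattern 3+3. No other pattern occurs in this range, so the set of observed cycle types is {6, 3+2+1, 4+2, 2+2+1+1, 2+1+1+1+1, 3+1+1+1, 2+2+2, 3+3}. The candidates containing elements of all these cycle types are (S_3 x S_3) : C_2 (6T13) of order 72, S_6 (6T16) of order 720; the others are excluded. The observed types are precisely the cycle types that occur in (S_3 x S_3) : C_2 (6T13) (apart from the identity). Each of the other remaining candidates has further cycle types, and by the Chebotarev density theorem the matching factorization patterns would occur for a proportion of primes equal to their share of the group: S_6 (6T16) additionally contains elements of type 5+1, 4+1+1 (234 of its 720 elements, about 32% of primes). None of the 28 primes tested shows any such pattern (for each of these groups the chance of that is below 10^-4), which rules them out. Hence G = (S_3 x S_3) : C_2 (6T13), of order 72.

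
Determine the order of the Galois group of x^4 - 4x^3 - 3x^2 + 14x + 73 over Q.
4

The degree of the splitting field over Q equals the order of the Galois group, so first determine the group. The polynomial is an irreducible quartic over Q and its discriminant is 76527504 = 8748^2, a perfect square, so the Galois group is contained in A_4. The resolvent cubic y^3 + 3*y^2 - 348*y - 2240 splits completely over Q, which gives the Klein four-group V_4. The Galois group V_4 (4T2) has order 4, so the splitting field has degree 4 over Q.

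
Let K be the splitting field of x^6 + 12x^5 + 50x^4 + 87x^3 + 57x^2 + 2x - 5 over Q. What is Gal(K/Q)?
PSL(2,5), A_5 acting on 6 points

The polynomial f is an irreducible sextic over Q, so G = Gal(f/Q) is one of the 16 transitive subgroups 6T1, ..., 6T16 of S_6. The discriminant of f is 30991489 = 5567^2, a perfect square, so G is contained in A_6. The transitive groups of degree 6 contained in A_6 are: A_4 (6T4, order 12), S_4 (6T7, order 24), (C_3 x C_3) : C_4 (6T10, order 36), PSL(2,5) (6T12, order 60), A_6 (6T15, order 360). By Dedekind's theorem, for a prime p not dividing disc(f) the degrees of the irreducible factors of f mod p form the cycle type of an element of G. Factoring f modulo the 21 such primes p <= 79 (skipping 19, which divides the discriminant), each new pattern first appears at: mod 2: f = (x + 1)(x^5 + x^4 + x^3 + x + 1), pattern 5+1; mod 7: f = (x^3 + x^2 + 3x + 5)(x^3 + 4x^2 + x + 6), pattern 3+3; mod 61: f = (x + 4)(x + 26)(x^2 + 50x + 13)(x^2 + 54x + 30), pattern 2+2+1+1. No other pattern occurs in this range, so the set of observed cycle types is {5+1, 3+3, 2+2+1+1}. The candidates containing elements of all these cycle types are PSL(2,5) (6T12) of order 60, A_6 (6T15) of order 360; the others are excluded. The observed types are precisely the cycle types that occur in PSL(2,5) (6T12) (apart from the identity). Each of the other remaining candidates has further cycle types, and by the Chebotarev density theorem the matching factorization patterns would occur for a proportion of primes equal to their share of the group: A_6 (6T15) additionally contains elements of type 4+2, 3+1+1+1 (130 of its 360 elements, about 36% of primes). None of the 21 primes tested shows any such pattern (for each of these groups the chance of that is below 10^-4), which rules them out. Hence G = PSL(2,5) (6T12), of order 60.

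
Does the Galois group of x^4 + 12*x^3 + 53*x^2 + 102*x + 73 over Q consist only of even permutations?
The polynomial is irreducible of degree 4 over Q. Its discriminant is 144 = 12^2, a perfect square. A Galois group lies in the alternating group exactly when the discriminant is a square in Q, so the Galois group (V_4) is contained in A_4.

Yes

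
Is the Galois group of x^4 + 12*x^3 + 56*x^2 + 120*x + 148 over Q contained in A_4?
The polynomial is irreducible of degree 4 over Q. Its discriminant is 28901376 = 5376^2, a perfect square. A Galois group lies in the alternating group exactly when the discriminant is a square in Q, so the Galois group (V_4) is contained in A_4.

Yes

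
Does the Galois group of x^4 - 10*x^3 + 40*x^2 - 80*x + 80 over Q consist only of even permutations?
The polynomial is irreducible of degree 4 over Q. Its discriminant is 512000, which is not a perfect square. A Galois group lies in the alternating group exactly when the discriminant is a square in Q, so the Galois group (C_4) is not contained in A_4.

No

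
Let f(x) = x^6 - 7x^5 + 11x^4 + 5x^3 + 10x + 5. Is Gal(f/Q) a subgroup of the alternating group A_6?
Yes

The polynomial is irreducible of degree 6 over Q. Its discriminant is 1064390625 = 32625^2, a perfect square. A Galois group lies in the alternating group exactly when the discriminant is a square in Q, so the Galois group ((C_3 x C_3) : C_4) is contained in A_6.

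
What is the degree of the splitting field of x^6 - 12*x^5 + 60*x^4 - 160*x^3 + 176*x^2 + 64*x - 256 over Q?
24

The degree of the splitting field over Q equals the order of the Galois group, so first determine the group. The polynomial f is an irreducible sextic over Q, so G = Gal(f/Q) is one of the 16 transitive subgroups 6T1, ..., 6T16 of S_6. The discriminant of f is 3603718079512576 = 60030976^2, a perfect square, so G is contained in A_6. The transitive groups of degree 6 contained in A_6 are: A_4 (6T4, order 12), S_4 (6T7, order 24), (C_3 x C_3) : C_4 (6T10, order 36), PSL(2,5) (6T12, order 60), A_6 (6T15, order 360). By Dedekind's theorem, for a prime p not dividing disc(f) the degrees of the irreducible factors of f mod p form the cycle type of an element of G. Factoring f modulo the 79 such primes p <= 419 (skipping 2, 229, which divide the discriminant), each new pattern first appears at: mod 3: f = (x^3 + x^2 + x + 2)(x^3 + 2x^2 + 1), pattern 3+3; mod 7: f = (x^2 + 3x + 6)(x^4 + 6x^3 + x^2 + 4x + 4), pattern 4+2; mod 23: f = (x + 3)(x + 16)(x^2 + 17x + 11)(x^2 + 21x + 3), pattern 2+2+1+1; mod 193: f = (x + 5)(x + 11)(x + 17)(x + 172)(x + 178)(x + 184), pattern 1+1+1+1+1+1. No other pattern occurs in this range, so the set of observed cycle types is {3+3, 4+2, 2+2+1+1, 1+1+1+1+1+1}. The candidates containing elements of all these cycle types are S_4 (6T7) of order 24, (C_3 x C_3) : C_4 (6T10) of order 36, A_6 (6T15) of order 360; the others are excluded. The observed types are precisely the cycle types that occur in S_4 (6T7). Each of the other remaining candidates has further cycle types, and by the Chebotarev density theorem the matching factorization patterns would occur for a proportion of primes equal to their share of the group: (C_3 x C_3) : C_4 (6T10) additionally contains elements of type 3+1+1+1 (4 of its 36 elements, about 11% of primes); A_6 (6T15) additionally contains elements of type 5+1, 3+1+1+1 (184 of its 360 elements, about 51% of primes). None of the 79 primes tested shows any such pattern (for each of these groups the chance of that is below 10^-4), which rules them out. Hence G = S_4 (6T7), of order 24. The Galois group S_4 (6T7) has order 24, so the splitting field has degree 24 over Q.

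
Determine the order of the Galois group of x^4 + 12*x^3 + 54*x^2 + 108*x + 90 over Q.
The degree of the splitting field over Q equals the order of the Galois group, so first determine the group. The polynomial is an irreducible quartic over Q and its discriminant is 186624 = 432^2, a perfect square, so the Galois group is contained in A_4. The resolvent cubic y^3 - 54*y^2 + 936*y - 5184 splits completely over Q, which gives the Klein four-group V_4. The Galois group V_4 (4T2) has order 4, so the splitting field has degree 4 over Q.

4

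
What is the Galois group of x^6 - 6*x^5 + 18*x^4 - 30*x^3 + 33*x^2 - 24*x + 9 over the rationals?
The polynomial f is an irreducible sextic over Q, so G = Gal(f/Q) is one of the 16 transitive subgroups 6T1, ..., 6T16 of S_6. The discriminant of f is -16003008, which is not a perfect square, so G is not contained in A_6. The transitive groups of degree 6 not contained in A_6 are: C_6 (6T1, order 6), S_3 (6T2, order 6), D_6 (6T3, order 12), C_3 x S_3 (6T5, order 18), A_4 x C_2 (6T6, order 24), S_4 (6T8, order 24), S_3 x S_3 (6T9, order 36), S_4 x C_2 (6T11, order 48), (S_3 x S_3) : C_2 (6T13, order 72), PGL(2,5) (6T14, order 120), S_6 (6T16, order 720). By Dedekind's theorem, for a prime p not dividing disc(f) the degrees of the irreducible factors of f mod p form the cycle type of an element of G. Factoring f modulo the 21 such primes p <= 89 (skipping 2, 3, 7, which divide the discriminant), each new pattern first appears at: mod 5: f = (x^6 + 4x^5 + 3x^4 + 3x^2 + x + 4), pattern 6; mod 11: f = (x + 1)(x^5 + 4x^4 + 3x^3 + 9), pattern 5+1; mod 13: f = (x + 7)(x + 11)(x^4 + 2x^3 + 9x^2 + 5x + 4), pattern 4+1+1; mod 23: f = (x + 15)(x + 19)(x^2 + 13x + 3)(x^2 + 16x + 8), pattern 2+2+1+1; mod 43: f = (x^3 + 16x^2 + 6x + 18)(x^3 + 21x^2 + 20x + 22), pattern 3+3; mod 61: f = (x^2 + 12x + 46)(x^2 + 16x + 56)(x^2 + 27x + 5), pattern 2+2+2. No other pattern occurs in this range, so the set of observed cycle types is {6, 5+1, 4+1+1, 2+2+1+1, 3+3, 2+2+2}. The candidates containing elements of all these cycle types are PGL(2,5) (6T14) of order 120, S_6 (6T16) of order 720; the others are excluded. The observed types are precisely the cycle types that occur in PGL(2,5) (6T14) (apart from the identity). Each of the other remaining candidates has further cycle types, and by the Chebotarev density theorem the matching factorization patterns would occur for a proportion of primes equal to their share of the group: S_6 (6T16) additionally contains elements of type 4+2, 3+2+1, 3+1+1+1, 2+1+1+1+1 (265 of its 720 elements, about 37% of primes). None of the 21 primes tested shows any such pattern (for each of these groups the chance of that is below 10^-4), which rules them out. Hence G = PGL(2,5) (6T14), of order 120.

PGL(2,5) (also written S5(6))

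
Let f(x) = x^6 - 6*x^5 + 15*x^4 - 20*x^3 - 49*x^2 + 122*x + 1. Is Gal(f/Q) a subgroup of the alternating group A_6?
No

The polynomial is irreducible of degree 6 over Q. Its discriminant is -3603718079512576, which is not a perfect square. A Galois group lies in the alternating group exactly when the discriminant is a square in Q, so the Galois group (S_4 x C_2) is not contained in A_6.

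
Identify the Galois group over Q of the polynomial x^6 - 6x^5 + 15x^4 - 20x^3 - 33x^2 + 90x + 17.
The polynomial f is an irreducible sextic over Q, so G = Gal(f/Q) is one of the 16 transitive subgroups 6T1, ..., 6T16 of S_6. The discriminant of f is -450868486864896, which is not a perfect square, so G is not contained in A_6. The transitive groups of degree 6 not contained in A_6 are: C_6 (6T1, order 6), S_3 (6T2, order 6), D_6 (6T3, order 12), C_3 x S_3 (6T5, order 18), A_4 x C_2 (6T6, order 24), S_4 (6T8, order 24), S_3 x S_3 (6T9, order 36), S_4 x C_2 (6T11, order 48), (S_3 x S_3) : C_2 (6T13, order 72), PGL(2,5) (6T14, order 120), S_6 (6T16, order 720). By Dedekind's theorem, for a prime p not dividing disc(f) the degrees of the irreducible factors of f mod p form the cycle type of an element of G. Factoring f modulo the 33 such primes p <= 149 (skipping 2, 3, which divide the discriminant), each new pattern first appears at: mod 5: f = (x^3 + x^2 + 3x + 4)(x^3 + 3x^2 + 4x + 3), pattern 3+3; mod 7: f = (x^6 + x^5 + x^4 + x^3 + 2x^2 + 6x + 3), pattern 6; mod 17: f = (x)(x + 15)(x^2 + 15x + 7)(x^2 + 15x + 13), pattern 2+2+1+1; mod 19: f = (x + 2)(x + 5)(x + 12)(x + 15)(x^2 + 17x + 8), pattern 2+1+1+1+1; mod 71: f = (x^2 + 69x + 30)(x^2 + 69x + 50)(x^2 + 69x + 65), pattern 2+2+2. No other pattern occurs in this range, so the set of observed cycle types is {3+3, 6, 2+2+1+1, 2+1+1+1+1, 2+2+2}. The candidates containing elements of all these cycle types are A_4 x C_2 (6T6) of order 24, S_4 x C_2 (6T11) of order 48, (S_3 x S_3) : C_2 (6T13) of order 72, S_6 (6T16) of order 720; the others are excluded. The observed types are precisely the cycle types that occur in A_4 x C_2 (6T6) (apart from the identity). Each of the other remaining candidates has further cycle types, and by the Chebotarev density theorem the matching factorization patterns would occur for a proportion of primes equal to their share of the group: S_4 x C_2 (6T11) additionally contains elements of type 4+2, 4+1+1 (12 of its 48 elements, about 25% of primes); (S_3 x S_3) : C_2 (6T13) additionally contains elements of type 4+2, 3+2+1, 3+1+1+1 (34 of its 72 elements, about 47% of primes); S_6 (6T16) additionally contains elements of type 5+1, 4+2, 4+1+1, 3+2+1, 3+1+1+1 (484 of its 720 elements, about 67% of primes). None of the 33 primes tested shows any such pattern (for each of these groups the chance of that is below 10^-4), which rules them out. Hence G = A_4 x C_2 (6T6), of order 24.

A_4 x C_2 (order 24)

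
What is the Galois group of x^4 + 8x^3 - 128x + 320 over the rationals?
4T4: A_4

The polynomial is an irreducible quartic over Q and its discriminant is 12230590464 = 110592^2, a perfect square, so the Galois group is contained in A_4. The resolvent cubic y^3 - 2304*y - 36864 is irreducible over Q. An irreducible resolvent with square discriminant gives A_4.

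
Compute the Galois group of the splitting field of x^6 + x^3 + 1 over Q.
The polynomial f is an irreducible sextic over Q, so G = Gal(f/Q) is one of the 16 transitive subgroups 6T1, ..., 6T16 of S_6. The discriminant of f is -19683, which is not a perfect square, so G is not contained in A_6. The transitive groups of degree 6 not contained in A_6 are: C_6 (6T1, order 6), S_3 (6T2, order 6), D_6 (6T3, order 12), C_3 x S_3 (6T5, order 18), A_4 x C_2 (6T6, order 24), S_4 (6T8, order 24), S_3 x S_3 (6T9, order 36), S_4 x C_2 (6T11, order 48), (S_3 x S_3) : C_2 (6T13, order 72), PGL(2,5) (6T14, order 120), S_6 (6T16, order 720). By Dedekind's theorem, for a prime p not dividing disc(f) the degrees of the irreducible factors of f mod p form the cycle type of an element of G. Factoring f modulo the 37 such primes p <= 163 (skipping 3, which divides the discriminant), each new pattern first appears at: mod 2: f = (x^6 + x^3 + 1), pattern 6; mod 7: f = (x^3 + 3)(x^3 + 5), pattern 3+3; mod 17: f = (x^2 + 3x + 1)(x^2 + 4x + 1)(x^2 + 10x + 1), pattern 2+2+2; mod 19: f = (x + 2)(x + 3)(x + 10)(x + 13)(x + 14)(x + 15), pattern 1+1+1+1+1+1. No other pattern occurs in this range, so the set of observed cycle types is {6, 3+3, 2+2+2, 1+1+1+1+1+1}. The candidates containing elements of all these cycle types are C_6 (6T1) of order 6, D_6 (6T3) of order 12, C_3 x S_3 (6T5) of order 18, A_4 x C_2 (6T6) of order 24, S_3 x S_3 (6T9) of order 36, S_4 x C_2 (6T11) of order 48, (S_3 x S_3) : C_2 (6T13) of order 72, PGL(2,5) (6T14) of order 120, S_6 (6T16) of order 720; the others are excluded. The observed types are precisely the cycle types that occur in C_6 (6T1). Each of the other remaining candidates has further cycle types, and by the Chebotarev density theorem the matching factorization patterns would occur for a proportion of primes equal to their share of the group: D_6 (6T3) additionally contains elements of type 2+2+1+1 (3 of its 12 elements, about 25% of primes); C_3 x S_3 (6T5) additionally contains elements of type 3+1+1+1 (4 of its 18 elements, about 22% of primes); A_4 x C_2 (6T6) additionally contains elements of type 2+2+1+1, 2+1+1+1+1 (6 of its 24 elements, about 25% of primes); S_3 x S_3 (6T9) additionally contains elements of type 3+1+1+1, 2+2+1+1 (13 of its 36 elements, about 36% of primes); S_4 x C_2 (6T11) additionally contains elements of type 4+2, 4+1+1, 2+2+1+1, 2+1+1+1+1 (24 of its 48 elements, about 50% of primes); (S_3 x S_3) : C_2 (6T13) additionally contains elements of type 4+2, 3+2+1, 3+1+1+1, 2+2+1+1, 2+1+1+1+1 (49 of its 72 elements, about 68% of primes); PGL(2,5) (6T14) additionally contains elements of type 5+1, 4+1+1, 2+2+1+1 (69 of its 120 elements, about 58% of primes); S_6 (6T16) additionally contains elements of type 5+1, 4+2, 4+1+1, 3+2+1, 3+1+1+1, 2+2+1+1, 2+1+1+1+1 (544 of its 720 elements, about 76% of primes). None of the 37 primes tested shows any such pattern (for each of these groups the chance of that is below 10^-4), which rules them out. Hence G = C_6 (6T1), of order 6.

C_6 (also written C6)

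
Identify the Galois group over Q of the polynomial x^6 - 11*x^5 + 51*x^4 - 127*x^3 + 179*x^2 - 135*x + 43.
C_6, the cyclic group of order 6

The polynomial f is an irreducible sextic over Q, so G = Gal(f/Q) is one of the 16 transitive subgroups 6T1, ..., 6T16 of S_6. The discriminant of f is -16807, which is not a perfect square, so G is not contained in A_6. The transitive groups of degree 6 not contained in A_6 are: C_6 (6T1, order 6), S_3 (6T2, order 6), D_6 (6T3, order 12), C_3 x S_3 (6T5, order 18), A_4 x C_2 (6T6, order 24), S_4 (6T8, order 24), S_3 x S_3 (6T9, order 36), S_4 x C_2 (6T11, order 48), (S_3 x S_3) : C_2 (6T13, order 72), PGL(2,5) (6T14, order 120), S_6 (6T16, order 720). By Dedekind's theorem, for a prime p not dividing disc(f) the degrees of the irreducible factors of f mod p form the cycle type of an element of G. Factoring f modulo the 37 such primes p <= 163 (skipping 7, which divides the discriminant), each new pattern first appears at: mod 2: f = (x^3 + x + 1)(x^3 + x^2 + 1), pattern 3+3; mod 3: f = (x^6 + x^5 + 2x^3 + 2x^2 + 1), pattern 6; mod 13: f = (x^2 + x + 8)(x^2 + 2x + 6)(x^2 + 12x + 12), pattern 2+2+2; mod 29: f = (x + 2)(x + 3)(x + 4)(x + 7)(x + 11)(x + 20), pattern 1+1+1+1+1+1. No other pattern occurs in this range, so the set of observed cycle types is {3+3, 6, 2+2+2, 1+1+1+1+1+1}. The candidates containing elements of all these cycle types are C_6 (6T1) of order 6, D_6 (6T3) of order 12, C_3 x S_3 (6T5) of order 18, A_4 x C_2 (6T6) of order 24, S_3 x S_3 (6T9) of order 36, S_4 x C_2 (6T11) of order 48, (S_3 x S_3) : C_2 (6T13) of order 72, PGL(2,5) (6T14) of order 120, S_6 (6T16) of order 720; the others are excluded. The observed types are precisely the cycle types that occur in C_6 (6T1). Each of the other remaining candidates has further cycle types, and by the Chebotarev density theorem the matching factorization patterns would occur for a proportion of primes equal to their share of the group: D_6 (6T3) additionally contains elements of type 2+2+1+1 (3 of its 12 elements, about 25% of primes); C_3 x S_3 (6T5) additionally contains elements of type 3+1+1+1 (4 of its 18 elements, about 22% of primes); A_4 x C_2 (6T6) additionally contains elements of type 2+2+1+1, 2+1+1+1+1 (6 of its 24 elements, about 25% of primes); S_3 x S_3 (6T9) additionally contains elements of type 3+1+1+1, 2+2+1+1 (13 of its 36 elements, about 36% of primes); S_4 x C_2 (6T11) additionally contains elements of type 4+2, 4+1+1, 2+2+1+1, 2+1+1+1+1 (24 of its 48 elements, about 50% of primes); (S_3 x S_3) : C_2 (6T13) additionally contains elements of type 4+2, 3+2+1, 3+1+1+1, 2+2+1+1, 2+1+1+1+1 (49 of its 72 elements, about 68% of primes); PGL(2,5) (6T14) additionally contains elements of type 5+1, 4+1+1, 2+2+1+1 (69 of its 120 elements, about 58% of primes); S_6 (6T16) additionally contains elements of type 5+1, 4+2, 4+1+1, 3+2+1, 3+1+1+1, 2+2+1+1, 2+1+1+1+1 (544 of its 720 elements, about 76% of primes). None of the 37 primes tested shows any such pattern (for each of these groups the chance of that is below 10^-4), which rules them out. Hence G = C_6 (6T1), of order 6.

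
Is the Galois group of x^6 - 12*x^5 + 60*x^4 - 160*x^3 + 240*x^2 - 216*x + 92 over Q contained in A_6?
Yes

The polynomial is irreducible of degree 6 over Q. Its discriminant is 746496000000 = 864000^2, a perfect square. A Galois group lies in the alternating group exactly when the discriminant is a square in Q, so the Galois group (A_6) is contained in A_6.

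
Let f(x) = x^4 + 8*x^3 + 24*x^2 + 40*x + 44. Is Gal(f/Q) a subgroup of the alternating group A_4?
Yes

The polynomial is irreducible of degree 4 over Q. Its discriminant is 331776 = 576^2, a perfect square. A Galois group lies in the alternating group exactly when the discriminant is a square in Q, so the Galois group (A_4) is contained in A_4.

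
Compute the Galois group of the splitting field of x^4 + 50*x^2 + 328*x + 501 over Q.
A_4 (also written A4)

The polynomial is an irreducible quartic over Q and its discriminant is 23750508544 = 154112^2, a perfect square, so the Galois group is contained in A_4. The resolvent cubic y^3 - 50*y^2 - 2004*y - 7384 is irreducible over Q. An irreducible resolvent with square discriminant gives A_4.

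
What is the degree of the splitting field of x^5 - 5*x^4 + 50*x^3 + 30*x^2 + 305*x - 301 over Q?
60

The degree of the splitting field over Q equals the order of the Galois group, so first determine the group. The polynomial f is an irreducible quintic over Q, so G = Gal(f/Q) is a transitive subgroup of S_5: one of C_5 (5T1, order 5), D_5 (5T2, order 10), F_20 (5T3, order 20), A_5 (5T4, order 60) or S_5 (5T5, order 120). The discriminant of f is 9333105664000000 = 96608000^2, a perfect square, so G is contained in A_5. The transitive groups of degree 5 contained in A_5 are: C_5 (5T1, order 5), D_5 (5T2, order 10), A_5 (5T4, order 60). By Dedekind's theorem, for a prime p not dividing disc(f) the degrees of the irreducible factors of f mod p form the cycle type of an element of G. Factoring f modulo the 2 such primes p <= 7 (skipping 2, 5, which divide the discriminant), each new pattern first appears at: mod 3: f = (x^5 + x^4 + 2x^3 + 2x + 2), pattern 5; mod 7: f = (x)(x + 4)(x^3 + 5x^2 + 2x + 1), pattern 3+1+1. No other pattern occurs in this range, so the set of observed cycle types is {5, 3+1+1}. Among the candidates above, the only group containing elements of all these cycle types is A_5 (5T4) — each of C_5 (5T1), D_5 (5T2) lacks at least one of them. Hence G = A_5 (5T4), of order 60. The Galois group A_5 (5T4) has order 60, so the splitting field has degree 60 over Q.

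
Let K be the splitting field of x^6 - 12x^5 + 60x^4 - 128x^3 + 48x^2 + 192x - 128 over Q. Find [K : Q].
12

The degree of the splitting field over Q equals the order of the Galois group, so first determine the group. The polynomial f is an irreducible sextic over Q, so G = Gal(f/Q) is one of the 16 transitive subgroups 6T1, ..., 6T16 of S_6. The discriminant of f is 1352605460594688, which is not a perfect square, so G is not contained in A_6. The transitive groups of degree 6 not contained in A_6 are: C_6 (6T1, order 6), S_3 (6T2, order 6), D_6 (6T3, order 12), C_3 x S_3 (6T5, order 18), A_4 x C_2 (6T6, order 24), S_4 (6T8, order 24), S_3 x S_3 (6T9, order 36), S_4 x C_2 (6T11, order 48), (S_3 x S_3) : C_2 (6T13, order 72), PGL(2,5) (6T14, order 120), S_6 (6T16, order 720). By Dedekind's theorem, for a prime p not dividing disc(f) the degrees of the irreducible factors of f mod p form the cycle type of an element of G. Factoring f modulo the 79 such primes p <= 419 (skipping 2, 3, which divide the discriminant), each new pattern first appears at: mod 5: f = (x^6 + 3x^5 + 2x^3 + 3x^2 + 2x + 2), pattern 6; mod 7: f = (x^2 + x + 3)(x^2 + 2x + 3)(x^2 + 6x + 6), pattern 2+2+2; mod 11: f = (x + 2)(x + 10)(x^2 + 3x + 6)(x^2 + 6x + 7), pattern 2+2+1+1; mod 13: f = (x^3 + 7x^2 + 12x + 1)(x^3 + 7x^2 + 12x + 2), pattern 3+3; mod 97: f = (x + 34)(x + 45)(x + 52)(x + 60)(x + 91)(x + 94), pattern 1+1+1+1+1+1. No other pattern occurs in this range, so the set of observed cycle types is {6, 2+2+2, 2+2+1+1, 3+3, 1+1+1+1+1+1}. The candidates containing elements of all these cycle types are D_6 (6T3) of order 12, A_4 x C_2 (6T6) of order 24, S_3 x S_3 (6T9) of order 36, S_4 x C_2 (6T11) of order 48, (S_3 x S_3) : C_2 (6T13) of order 72, PGL(2,5) (6T14) of order 120, S_6 (6T16) of order 720; the others are excluded. The observed types are precisely the cycle types that occur in D_6 (6T3). Each of the other remaining candidates has further cycle types, and by the Chebotarev density theorem the matching factorization patterns would occur for a proportion of primes equal to their share of the group: A_4 x C_2 (6T6) additionally contains elements of type 2+1+1+1+1 (3 of its 24 elements, about 12% of primes); S_3 x S_3 (6T9) additionally contains elements of type 3+1+1+1 (4 of its 36 elements, about 11% of primes); S_4 x C_2 (6T11) additionally contains elements of type 4+2, 4+1+1, 2+1+1+1+1 (15 of its 48 elements, about 31% of primes); (S_3 x S_3) : C_2 (6T13) additionally contains elements of type 4+2, 3+2+1, 3+1+1+1, 2+1+1+1+1 (40 of its 72 elements, about 56% of primes); PGL(2,5) (6T14) additionally contains elements of type 5+1, 4+1+1 (54 of its 120 elements, about 45% of primes); S_6 (6T16) additionally contains elements of type 5+1, 4+2, 4+1+1, 3+2+1, 3+1+1+1, 2+1+1+1+1 (499 of its 720 elements, about 69% of primes). None of the 79 primes tested shows any such pattern (for each of these groups the chance of that is below 10^-4), which rules them out. Hence G = D_6 (6T3), of order 12. The Galois group D_6 (6T3) has order 12, so the splitting field has degree 12 over Q.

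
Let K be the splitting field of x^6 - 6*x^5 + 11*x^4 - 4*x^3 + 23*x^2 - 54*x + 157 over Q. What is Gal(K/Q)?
The polynomial f is an irreducible sextic over Q, so G = Gal(f/Q) is one of the 16 transitive subgroups 6T1, ..., 6T16 of S_6. The discriminant of f is -5497558138880000, which is not a perfect square, so G is not contained in A_6. The transitive groups of degree 6 not contained in A_6 are: C_6 (6T1, order 6), S_3 (6T2, order 6), D_6 (6T3, order 12), C_3 x S_3 (6T5, order 18), A_4 x C_2 (6T6, order 24), S_4 (6T8, order 24), S_3 x S_3 (6T9, order 36), S_4 x C_2 (6T11, order 48), (S_3 x S_3) : C_2 (6T13, order 72), PGL(2,5) (6T14, order 120), S_6 (6T16, order 720). By Dedekind's theorem, for a prime p not dividing disc(f) the degrees of the irreducible factors of f mod p form the cycle type of an element of G. Factoring f modulo the 22 such primes p <= 89 (skipping 2, 5, which divide the discriminant), each new pattern first appears at: mod 3: f = (x^3 + x^2 + x + 2)(x^3 + 2x^2 + 2x + 2), pattern 3+3; mod 7: f = (x^2 + 2)(x^2 + 3x + 6)(x^2 + 5x + 2), pattern 2+2+2; mod 13: f = (x + 4)(x + 7)(x^4 + 9x^3 + x^2 + 6x + 7), pattern 4+1+1; mod 43: f = (x + 18)(x + 23)(x^2 + 41x + 17)(x^2 + 41x + 41), pattern 2+2+1+1. No other pattern occurs in this range, so the set of observed cycle types is {3+3, 2+2+2, 4+1+1, 2+2+1+1}. The candidates containing elements of all these cycle types are S_4 (6T8) of order 24, S_4 x C_2 (6T11) of order 48, PGL(2,5) (6T14) of order 120, S_6 (6T16) of order 720; the others are excluded. The observed types are precisely the cycle types that occur in S_4 (6T8) (apart from the identity). Each of the other remaining candidates has further cycle types, and by the Chebotarev density theorem the matching factorization patterns would occur for a proportion of primes equal to their share of the group: S_4 x C_2 (6T11) additionally contains elements of type 6, 4+2, 2+1+1+1+1 (17 of its 48 elements, about 35% of primes); PGL(2,5) (6T14) additionally contains elements of type 6, 5+1 (44 of its 120 elements, about 37% of primes); S_6 (6T16) additionally contains elements of type 6, 5+1, 4+2, 3+2+1, 3+1+1+1, 2+1+1+1+1 (529 of its 720 elements, about 73% of primes). None of the 22 primes tested shows any such pattern (for each of these groups the chance of that is below 10^-4), which rules them out. Hence G = S_4 (6T8), of order 24.

S_4, S_4(6c), the S_4-action on 6 points not in A_6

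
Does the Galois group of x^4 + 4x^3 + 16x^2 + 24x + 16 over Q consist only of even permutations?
No

The polynomial is irreducible of degree 4 over Q. Its discriminant is 512000, which is not a perfect square. A Galois group lies in the alternating group exactly when the discriminant is a square in Q, so the Galois group (C_4) is not contained in A_4.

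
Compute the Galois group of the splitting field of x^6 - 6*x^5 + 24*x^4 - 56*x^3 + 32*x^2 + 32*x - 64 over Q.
S_4 (also written S4-)

The polynomial f is an irreducible sextic over Q, so G = Gal(f/Q) is one of the 16 transitive subgroups 6T1, ..., 6T16 of S_6. The discriminant of f is 870211913777152, which is not a perfect square, so G is not contained in A_6. The transitive groups of degree 6 not contained in A_6 are: C_6 (6T1, order 6), S_3 (6T2, order 6), D_6 (6T3, order 12), C_3 x S_3 (6T5, order 18), A_4 x C_2 (6T6, order 24), S_4 (6T8, order 24), S_3 x S_3 (6T9, order 36), S_4 x C_2 (6T11, order 48), (S_3 x S_3) : C_2 (6T13, order 72), PGL(2,5) (6T14, order 120), S_6 (6T16, order 720). By Dedekind's theorem, for a prime p not dividing disc(f) the degrees of the irreducible factors of f mod p form the cycle type of an element of G. Factoring f modulo the 22 such primes p <= 89 (skipping 2, 37, which divide the discriminant), each new pattern first appears at: mod 3: f = (x^3 + x^2 + 2)(x^3 + 2x^2 + x + 1), pattern 3+3; mod 5: f = (x^2 + 2)(x^2 + x + 1)(x^2 + 3x + 3), pattern 2+2+2; mod 17: f = (x + 2)(x + 13)(x^4 + 13x^3 + 7x^2 + 11x + 8), pattern 4+1+1; mod 67: f = (x + 8)(x + 57)(x^2 + 65x + 26)(x^2 + 65x + 66), pattern 2+2+1+1. No other pattern occurs in this range, so the set of observed cycle types is {3+3, 2+2+2, 4+1+1, 2+2+1+1}. The candidates containing elements of all these cycle types are S_4 (6T8) of order 24, S_4 x C_2 (6T11) of order 48, PGL(2,5) (6T14) of order 120, S_6 (6T16) of order 720; the others are excluded. The observed types are precisely the cycle types that occur in S_4 (6T8) (apart from the identity). Each of the other remaining candidates has further cycle types, and by the Chebotarev density theorem the matching factorization patterns would occur for a proportion of primes equal to their share of the group: S_4 x C_2 (6T11) additionally contains elements of type 6, 4+2, 2+1+1+1+1 (17 of its 48 elements, about 35% of primes); PGL(2,5) (6T14) additionally contains elements of type 6, 5+1 (44 of its 120 elements, about 37% of primes); S_6 (6T16) additionally contains elements of type 6, 5+1, 4+2, 3+2+1, 3+1+1+1, 2+1+1+1+1 (529 of its 720 elements, about 73% of primes). None of the 22 primes tested shows any such pattern (for each of these groups the chance of that is below 10^-4), which rules them out. Hence G = S_4 (6T8), of order 24.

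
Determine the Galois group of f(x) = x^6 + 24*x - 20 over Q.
A_6 (also written A6)

The polynomial f is an irreducible sextic over Q, so G = Gal(f/Q) is one of the 16 transitive subgroups 6T1, ..., 6T16 of S_6. The discriminant of f is 746496000000 = 864000^2, a perfect square, so G is contained in A_6. The transitive groups of degree 6 contained in A_6 are: A_4 (6T4, order 12), S_4 (6T7, order 24), (C_3 x C_3) : C_4 (6T10, order 36), PSL(2,5) (6T12, order 60), A_6 (6T15, order 360). By Dedekind's theorem, for a prime p not dividing disc(f) the degrees of the irreducible factors of f mod p form the cycle type of an element of G. Factoring f modulo the 6 such primes p <= 23 (skipping 2, 3, 5, which divide the discriminant), each new pattern first appears at: mod 7: f = (x + 3)(x^5 + 4x^4 + 2x^3 + x^2 + 4x + 5), pattern 5+1; mod 23: f = (x + 7)(x + 12)(x + 21)(x^3 + 6x^2 + 13x + 16), pattern 3+1+1+1. No other pattern occurs in this range, so the set of observed cycle types is {5+1, 3+1+1+1}. Among the candidates above, the only group containing elements of all these cycle types is A_6 (6T15) — each of A_4 (6T4), S_4 (6T7), (C_3 x C_3) : C_4 (6T10), PSL(2,5) (6T12) lacks at least one of them. Hence G = A_6 (6T15), of order 360.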